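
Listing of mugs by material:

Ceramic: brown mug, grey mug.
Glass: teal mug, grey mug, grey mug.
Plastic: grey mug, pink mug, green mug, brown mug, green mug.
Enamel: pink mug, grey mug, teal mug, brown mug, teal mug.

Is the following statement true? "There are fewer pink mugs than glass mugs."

pink mugs: 2.
glass mugs: 3.
The claim requires 2 < 3, which holds.

True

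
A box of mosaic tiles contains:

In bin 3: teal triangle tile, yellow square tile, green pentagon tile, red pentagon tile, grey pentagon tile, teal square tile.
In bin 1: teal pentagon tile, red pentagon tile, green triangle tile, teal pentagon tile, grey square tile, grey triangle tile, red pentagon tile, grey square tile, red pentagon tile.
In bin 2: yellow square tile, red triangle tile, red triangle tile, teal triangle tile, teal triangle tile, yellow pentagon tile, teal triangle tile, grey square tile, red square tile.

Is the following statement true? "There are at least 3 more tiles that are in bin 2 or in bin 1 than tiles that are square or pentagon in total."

There are 18 tiles in bin 2 or in bin 1.
There are 16 tiles that are square or pentagon.
The claim requires 18 − 16 = 2 ≥ 3, which does not hold.

False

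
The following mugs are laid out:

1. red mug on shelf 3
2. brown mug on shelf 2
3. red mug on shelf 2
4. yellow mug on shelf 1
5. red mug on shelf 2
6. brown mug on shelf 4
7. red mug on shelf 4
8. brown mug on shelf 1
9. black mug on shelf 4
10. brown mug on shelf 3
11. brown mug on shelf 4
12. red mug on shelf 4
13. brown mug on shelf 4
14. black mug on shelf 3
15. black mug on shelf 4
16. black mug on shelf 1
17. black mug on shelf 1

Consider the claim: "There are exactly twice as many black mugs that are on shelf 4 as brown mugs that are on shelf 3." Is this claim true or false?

True

|black mugs on shelf 4| = 2.
|brown mugs on shelf 3| = 1.
The claim requires 2 = 2 × 1 = 2, which holds.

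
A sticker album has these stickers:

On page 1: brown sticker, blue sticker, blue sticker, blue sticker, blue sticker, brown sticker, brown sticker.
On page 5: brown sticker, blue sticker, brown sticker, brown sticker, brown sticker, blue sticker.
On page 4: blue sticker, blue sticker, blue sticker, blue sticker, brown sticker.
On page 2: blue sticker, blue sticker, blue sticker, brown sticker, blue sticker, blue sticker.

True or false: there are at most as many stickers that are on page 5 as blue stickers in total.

True

stickers on page 5: 6.
blue stickers: 15.
The claim requires 6 ≤ 15, which holds.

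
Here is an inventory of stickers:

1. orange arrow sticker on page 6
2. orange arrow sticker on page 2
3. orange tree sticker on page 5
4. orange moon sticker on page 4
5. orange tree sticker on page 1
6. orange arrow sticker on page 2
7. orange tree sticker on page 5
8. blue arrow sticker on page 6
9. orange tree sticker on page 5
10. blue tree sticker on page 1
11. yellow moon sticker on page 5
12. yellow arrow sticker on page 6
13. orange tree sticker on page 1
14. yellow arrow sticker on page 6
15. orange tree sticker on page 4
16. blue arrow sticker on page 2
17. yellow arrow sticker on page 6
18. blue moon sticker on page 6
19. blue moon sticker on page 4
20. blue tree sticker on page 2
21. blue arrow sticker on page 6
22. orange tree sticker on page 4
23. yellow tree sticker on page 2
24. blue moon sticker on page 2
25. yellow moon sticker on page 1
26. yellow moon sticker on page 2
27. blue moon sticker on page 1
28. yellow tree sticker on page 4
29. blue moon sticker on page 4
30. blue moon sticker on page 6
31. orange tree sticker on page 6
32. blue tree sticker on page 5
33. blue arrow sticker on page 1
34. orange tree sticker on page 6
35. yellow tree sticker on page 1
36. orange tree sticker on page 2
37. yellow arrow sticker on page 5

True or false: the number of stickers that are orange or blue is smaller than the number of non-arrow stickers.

|stickers that are orange or blue| = 27.
|non-arrow stickers| = 26.
The claim requires 27 < 26, which does not hold.

False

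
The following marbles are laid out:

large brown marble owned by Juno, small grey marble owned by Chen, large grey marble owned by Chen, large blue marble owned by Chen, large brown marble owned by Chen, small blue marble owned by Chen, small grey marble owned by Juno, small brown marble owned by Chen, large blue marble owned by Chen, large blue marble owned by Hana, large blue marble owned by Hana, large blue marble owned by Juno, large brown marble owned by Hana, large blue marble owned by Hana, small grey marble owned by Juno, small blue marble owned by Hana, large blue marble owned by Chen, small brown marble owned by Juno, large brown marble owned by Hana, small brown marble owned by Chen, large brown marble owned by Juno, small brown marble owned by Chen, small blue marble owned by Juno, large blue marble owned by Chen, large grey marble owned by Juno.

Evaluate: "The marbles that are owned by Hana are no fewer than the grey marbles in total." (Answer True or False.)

True

marbles owned by Hana: 6.
grey marbles: 5.
The claim requires 6 ≥ 5, which holds.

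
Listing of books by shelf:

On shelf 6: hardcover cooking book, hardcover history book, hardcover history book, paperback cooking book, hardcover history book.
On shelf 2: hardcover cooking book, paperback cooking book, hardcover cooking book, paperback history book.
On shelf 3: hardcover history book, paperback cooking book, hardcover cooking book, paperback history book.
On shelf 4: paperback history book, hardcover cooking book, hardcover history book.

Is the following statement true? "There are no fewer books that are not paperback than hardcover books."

True

|books that are not paperback| = 10.
|hardcover books| = 10.
The claim requires 10 ≥ 10, which holds.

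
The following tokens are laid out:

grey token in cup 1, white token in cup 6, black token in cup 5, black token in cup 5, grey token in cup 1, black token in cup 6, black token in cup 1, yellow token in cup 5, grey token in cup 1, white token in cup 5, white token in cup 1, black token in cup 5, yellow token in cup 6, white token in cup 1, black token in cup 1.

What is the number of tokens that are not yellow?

13

Total tokens: 15; with the excluded value: 2; remaining 15 − 2 = 13.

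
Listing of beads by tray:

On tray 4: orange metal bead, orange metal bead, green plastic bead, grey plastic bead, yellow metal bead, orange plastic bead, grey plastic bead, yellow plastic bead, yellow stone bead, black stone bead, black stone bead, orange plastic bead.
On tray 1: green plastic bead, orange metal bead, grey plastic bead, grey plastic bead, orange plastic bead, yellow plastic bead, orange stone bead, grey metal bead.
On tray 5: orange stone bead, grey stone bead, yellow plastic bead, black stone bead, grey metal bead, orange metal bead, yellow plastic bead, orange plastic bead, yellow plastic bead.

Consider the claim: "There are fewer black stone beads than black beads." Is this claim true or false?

|black stone beads| = 3.
|black beads| = 3.
The claim requires 3 < 3, which does not hold.

False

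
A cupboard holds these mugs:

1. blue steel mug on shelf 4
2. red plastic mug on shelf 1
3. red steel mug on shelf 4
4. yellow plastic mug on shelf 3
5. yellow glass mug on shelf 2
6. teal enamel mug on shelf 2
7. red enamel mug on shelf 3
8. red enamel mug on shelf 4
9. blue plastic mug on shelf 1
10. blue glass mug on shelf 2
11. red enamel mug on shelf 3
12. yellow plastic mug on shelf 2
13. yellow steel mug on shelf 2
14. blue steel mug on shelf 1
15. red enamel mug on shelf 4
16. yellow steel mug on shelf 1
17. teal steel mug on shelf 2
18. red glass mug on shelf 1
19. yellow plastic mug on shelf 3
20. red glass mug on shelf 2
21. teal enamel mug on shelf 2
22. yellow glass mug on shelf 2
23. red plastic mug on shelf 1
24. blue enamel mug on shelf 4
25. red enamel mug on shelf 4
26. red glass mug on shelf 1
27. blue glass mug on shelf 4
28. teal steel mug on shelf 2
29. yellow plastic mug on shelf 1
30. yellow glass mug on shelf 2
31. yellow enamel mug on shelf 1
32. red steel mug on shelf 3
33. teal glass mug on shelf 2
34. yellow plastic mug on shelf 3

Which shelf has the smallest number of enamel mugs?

shelf 1

Counts by shelf (restricted to enamel mugs): shelf 4→4, shelf 3→2, shelf 2→2, shelf 1→1.
The minimum is 1, held uniquely by shelf 1.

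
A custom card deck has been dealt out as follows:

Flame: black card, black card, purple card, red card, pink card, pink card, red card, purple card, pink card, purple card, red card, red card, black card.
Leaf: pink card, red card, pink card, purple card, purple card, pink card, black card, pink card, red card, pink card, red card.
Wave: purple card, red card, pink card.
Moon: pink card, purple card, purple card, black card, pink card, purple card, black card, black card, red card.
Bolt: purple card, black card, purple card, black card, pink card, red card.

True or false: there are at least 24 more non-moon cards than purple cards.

False

|non-moon cards| = 33.
|purple cards| = 11.
The claim requires 33 − 11 = 22 ≥ 24, which does not hold.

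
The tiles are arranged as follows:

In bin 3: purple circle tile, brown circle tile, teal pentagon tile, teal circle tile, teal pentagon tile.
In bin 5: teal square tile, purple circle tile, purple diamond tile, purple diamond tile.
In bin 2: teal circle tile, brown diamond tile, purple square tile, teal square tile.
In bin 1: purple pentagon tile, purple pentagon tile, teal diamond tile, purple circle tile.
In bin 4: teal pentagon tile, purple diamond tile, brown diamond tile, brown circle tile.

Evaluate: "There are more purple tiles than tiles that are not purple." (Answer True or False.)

False

|purple tiles| = 9.
|tiles that are not purple| = 12.
The claim requires 9 > 12, which does not hold.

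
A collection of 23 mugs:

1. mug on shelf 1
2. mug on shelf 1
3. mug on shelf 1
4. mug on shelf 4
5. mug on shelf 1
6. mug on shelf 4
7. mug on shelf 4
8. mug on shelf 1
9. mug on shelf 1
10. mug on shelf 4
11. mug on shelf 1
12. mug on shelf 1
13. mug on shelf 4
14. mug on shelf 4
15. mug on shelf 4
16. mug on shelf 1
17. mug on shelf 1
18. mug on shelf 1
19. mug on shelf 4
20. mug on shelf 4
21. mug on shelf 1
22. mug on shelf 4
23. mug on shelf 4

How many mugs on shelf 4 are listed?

11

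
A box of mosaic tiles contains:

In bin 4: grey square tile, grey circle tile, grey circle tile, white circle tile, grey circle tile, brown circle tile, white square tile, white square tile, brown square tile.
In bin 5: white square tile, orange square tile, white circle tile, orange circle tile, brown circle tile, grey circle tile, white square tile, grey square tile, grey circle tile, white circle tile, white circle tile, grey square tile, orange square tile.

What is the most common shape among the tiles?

circle

Counts by shape: circle 12, square 10.
The maximum is 12, held uniquely by circle.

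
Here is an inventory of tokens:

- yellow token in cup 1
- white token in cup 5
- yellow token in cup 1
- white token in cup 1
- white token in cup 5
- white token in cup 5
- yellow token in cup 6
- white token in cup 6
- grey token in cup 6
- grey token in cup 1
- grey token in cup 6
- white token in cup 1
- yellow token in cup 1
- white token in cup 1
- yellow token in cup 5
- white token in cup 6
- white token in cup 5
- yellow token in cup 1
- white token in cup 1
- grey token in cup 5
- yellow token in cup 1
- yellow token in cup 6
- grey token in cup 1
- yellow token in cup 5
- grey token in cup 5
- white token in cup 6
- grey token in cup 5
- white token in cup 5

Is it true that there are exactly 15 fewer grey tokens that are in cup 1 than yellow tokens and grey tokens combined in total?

False

|grey tokens in cup 1| = 2.
yellow tokens: 9; grey tokens: 7; combined: 9 + 7 = 16.
The claim requires 16 − 2 (= 14) to equal 15, which does not hold.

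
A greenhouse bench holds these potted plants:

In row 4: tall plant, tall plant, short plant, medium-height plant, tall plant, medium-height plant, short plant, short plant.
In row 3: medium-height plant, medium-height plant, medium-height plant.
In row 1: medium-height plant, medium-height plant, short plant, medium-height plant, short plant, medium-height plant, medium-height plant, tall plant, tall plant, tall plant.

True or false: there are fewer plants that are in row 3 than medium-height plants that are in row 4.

plants in row 3: 3.
medium-height plants in row 4: 2.
The claim requires 3 < 2, which does not hold.

False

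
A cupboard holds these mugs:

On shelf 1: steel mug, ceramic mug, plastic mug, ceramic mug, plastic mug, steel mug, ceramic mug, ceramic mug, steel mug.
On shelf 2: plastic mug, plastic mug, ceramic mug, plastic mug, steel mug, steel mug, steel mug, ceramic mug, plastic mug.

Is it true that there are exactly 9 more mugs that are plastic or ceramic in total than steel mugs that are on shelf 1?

|mugs that are plastic or ceramic| = 12.
|steel mugs on shelf 1| = 3.
The claim requires 12 − 3 (= 9) to equal 9, which holds.

True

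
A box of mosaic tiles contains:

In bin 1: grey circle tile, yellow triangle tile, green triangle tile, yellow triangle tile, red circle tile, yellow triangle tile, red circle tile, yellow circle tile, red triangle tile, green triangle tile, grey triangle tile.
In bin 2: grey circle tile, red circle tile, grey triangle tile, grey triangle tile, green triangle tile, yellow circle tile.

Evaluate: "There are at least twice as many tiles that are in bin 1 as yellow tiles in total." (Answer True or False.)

There are 11 tiles in bin 1.
There are 5 yellow tiles.
The claim requires 11 ≥ 2 × 5 = 10, which holds.

True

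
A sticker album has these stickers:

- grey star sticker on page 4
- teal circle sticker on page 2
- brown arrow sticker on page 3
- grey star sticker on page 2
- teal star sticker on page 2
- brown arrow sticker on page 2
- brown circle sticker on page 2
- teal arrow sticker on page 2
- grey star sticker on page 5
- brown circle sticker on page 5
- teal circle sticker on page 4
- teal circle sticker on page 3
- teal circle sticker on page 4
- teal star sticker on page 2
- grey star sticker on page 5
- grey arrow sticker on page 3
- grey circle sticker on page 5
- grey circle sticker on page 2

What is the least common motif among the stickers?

Counts by motif: circle 8, star 6, arrow 4.
The minimum is 4, held uniquely by arrow.

arrow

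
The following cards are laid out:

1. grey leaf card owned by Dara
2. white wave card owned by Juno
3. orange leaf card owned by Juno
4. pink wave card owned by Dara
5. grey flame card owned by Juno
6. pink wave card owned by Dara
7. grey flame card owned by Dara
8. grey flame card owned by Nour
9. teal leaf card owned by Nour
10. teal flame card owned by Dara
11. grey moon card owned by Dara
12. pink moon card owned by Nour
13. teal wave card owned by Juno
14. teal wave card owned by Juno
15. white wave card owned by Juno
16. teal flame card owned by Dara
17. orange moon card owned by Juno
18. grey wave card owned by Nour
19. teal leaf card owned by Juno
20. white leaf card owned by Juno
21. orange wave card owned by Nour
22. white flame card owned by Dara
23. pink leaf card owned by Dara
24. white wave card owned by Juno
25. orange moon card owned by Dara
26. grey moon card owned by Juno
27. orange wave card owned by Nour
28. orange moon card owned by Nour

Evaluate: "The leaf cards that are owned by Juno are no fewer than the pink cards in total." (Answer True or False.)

False

|leaf cards owned by Juno| = 3.
|pink cards| = 4.
The claim requires 3 ≥ 4, which does not hold.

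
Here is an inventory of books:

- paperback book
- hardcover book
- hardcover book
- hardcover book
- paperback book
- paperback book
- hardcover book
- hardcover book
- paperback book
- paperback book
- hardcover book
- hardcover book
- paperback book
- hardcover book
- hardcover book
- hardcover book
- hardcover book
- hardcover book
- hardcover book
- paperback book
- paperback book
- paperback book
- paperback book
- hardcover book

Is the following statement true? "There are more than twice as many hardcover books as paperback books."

False

hardcover books: 14.
paperback books: 10.
The claim requires 14 > 2 × 10 = 20, which does not hold.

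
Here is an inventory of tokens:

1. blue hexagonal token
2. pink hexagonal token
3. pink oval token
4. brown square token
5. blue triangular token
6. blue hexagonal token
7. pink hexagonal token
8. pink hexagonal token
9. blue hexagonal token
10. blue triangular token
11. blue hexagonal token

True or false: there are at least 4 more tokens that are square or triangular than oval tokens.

There are 3 tokens that are square or triangular.
There is 1 oval token.
The claim requires 3 − 1 = 2 ≥ 4, which does not hold.

False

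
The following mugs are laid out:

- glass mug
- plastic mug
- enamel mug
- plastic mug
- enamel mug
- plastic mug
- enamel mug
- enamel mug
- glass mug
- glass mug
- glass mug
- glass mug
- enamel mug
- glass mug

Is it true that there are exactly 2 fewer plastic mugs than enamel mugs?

plastic mugs: 3.
enamel mugs: 5.
The claim requires 5 − 3 (= 2) to equal 2, which holds.

True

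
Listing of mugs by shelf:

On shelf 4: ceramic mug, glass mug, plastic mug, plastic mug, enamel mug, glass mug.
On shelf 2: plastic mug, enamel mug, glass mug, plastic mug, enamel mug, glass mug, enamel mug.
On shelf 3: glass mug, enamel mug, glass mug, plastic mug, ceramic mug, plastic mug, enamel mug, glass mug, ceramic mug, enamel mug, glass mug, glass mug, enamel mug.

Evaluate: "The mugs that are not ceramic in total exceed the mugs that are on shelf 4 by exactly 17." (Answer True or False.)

|mugs that are not ceramic| = 23.
|mugs on shelf 4| = 6.
The claim requires 23 − 6 (= 17) to equal 17, which holds.

True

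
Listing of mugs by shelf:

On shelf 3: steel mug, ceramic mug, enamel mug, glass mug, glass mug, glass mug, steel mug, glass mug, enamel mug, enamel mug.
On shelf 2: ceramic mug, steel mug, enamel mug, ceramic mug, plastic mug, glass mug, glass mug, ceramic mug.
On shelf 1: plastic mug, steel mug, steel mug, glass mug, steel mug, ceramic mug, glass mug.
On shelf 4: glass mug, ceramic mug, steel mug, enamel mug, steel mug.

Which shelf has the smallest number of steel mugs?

Counts by shelf (restricted to steel mugs): shelf 1→3, shelf 4→2, shelf 3→2, shelf 2→1.
The minimum is 1, held uniquely by shelf 2.

shelf 2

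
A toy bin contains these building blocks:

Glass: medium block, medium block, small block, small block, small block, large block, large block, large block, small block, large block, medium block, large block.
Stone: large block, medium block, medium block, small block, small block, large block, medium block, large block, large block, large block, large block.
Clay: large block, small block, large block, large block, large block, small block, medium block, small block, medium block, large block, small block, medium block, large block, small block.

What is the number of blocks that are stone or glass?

glass: 12; stone: 11; together 12 + 11 = 23.

23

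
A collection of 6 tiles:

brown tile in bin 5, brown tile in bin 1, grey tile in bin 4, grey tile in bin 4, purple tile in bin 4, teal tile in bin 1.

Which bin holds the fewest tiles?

bin 5

Counts by bin: bin 4→3, bin 1→2, bin 5→1.
The minimum is 1, held uniquely by bin 5.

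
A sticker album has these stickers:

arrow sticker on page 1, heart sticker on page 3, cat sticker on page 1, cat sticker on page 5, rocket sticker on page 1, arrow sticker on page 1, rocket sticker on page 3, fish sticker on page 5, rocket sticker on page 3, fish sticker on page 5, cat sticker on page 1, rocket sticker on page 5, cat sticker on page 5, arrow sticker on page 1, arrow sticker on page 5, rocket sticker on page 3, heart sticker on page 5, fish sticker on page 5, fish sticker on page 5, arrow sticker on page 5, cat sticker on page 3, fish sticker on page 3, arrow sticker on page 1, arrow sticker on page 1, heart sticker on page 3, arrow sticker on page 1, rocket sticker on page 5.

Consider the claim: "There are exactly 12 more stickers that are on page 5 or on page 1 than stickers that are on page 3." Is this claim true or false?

stickers on page 5 or on page 1: 20.
stickers on page 3: 7.
The claim requires 20 − 7 (= 13) to equal 12, which does not hold.

False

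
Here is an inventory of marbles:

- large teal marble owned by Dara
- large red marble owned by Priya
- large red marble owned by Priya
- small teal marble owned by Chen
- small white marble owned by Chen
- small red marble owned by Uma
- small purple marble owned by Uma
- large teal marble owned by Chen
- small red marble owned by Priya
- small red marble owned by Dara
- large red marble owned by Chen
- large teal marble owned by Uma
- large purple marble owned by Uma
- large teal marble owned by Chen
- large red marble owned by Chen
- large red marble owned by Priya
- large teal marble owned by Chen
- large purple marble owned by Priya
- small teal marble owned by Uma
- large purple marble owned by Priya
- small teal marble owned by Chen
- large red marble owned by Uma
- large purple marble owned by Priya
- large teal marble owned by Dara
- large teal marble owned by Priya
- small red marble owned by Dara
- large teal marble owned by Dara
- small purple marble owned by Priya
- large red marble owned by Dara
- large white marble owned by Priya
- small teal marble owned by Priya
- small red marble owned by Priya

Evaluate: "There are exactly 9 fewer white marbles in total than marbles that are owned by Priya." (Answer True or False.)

white marbles: 2.
marbles owned by Priya: 12.
The claim requires 12 − 2 (= 10) to equal 9, which does not hold.

False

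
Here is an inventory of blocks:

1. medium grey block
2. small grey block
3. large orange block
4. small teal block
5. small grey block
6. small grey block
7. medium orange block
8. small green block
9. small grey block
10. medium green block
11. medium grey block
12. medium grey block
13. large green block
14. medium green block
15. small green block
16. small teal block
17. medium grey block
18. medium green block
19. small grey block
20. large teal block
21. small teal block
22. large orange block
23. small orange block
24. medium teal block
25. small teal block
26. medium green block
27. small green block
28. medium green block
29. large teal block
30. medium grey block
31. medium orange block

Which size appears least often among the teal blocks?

medium

Counts by size (restricted to teal blocks): small 4, large 2, medium 1.
The minimum is 1, held uniquely by medium.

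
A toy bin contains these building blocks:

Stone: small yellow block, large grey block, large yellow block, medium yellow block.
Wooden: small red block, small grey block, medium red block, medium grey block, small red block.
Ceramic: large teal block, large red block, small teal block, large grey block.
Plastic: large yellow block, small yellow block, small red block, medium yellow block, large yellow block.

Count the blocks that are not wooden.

13

Total blocks: 18; with the excluded value: 5; remaining 18 − 5 = 13.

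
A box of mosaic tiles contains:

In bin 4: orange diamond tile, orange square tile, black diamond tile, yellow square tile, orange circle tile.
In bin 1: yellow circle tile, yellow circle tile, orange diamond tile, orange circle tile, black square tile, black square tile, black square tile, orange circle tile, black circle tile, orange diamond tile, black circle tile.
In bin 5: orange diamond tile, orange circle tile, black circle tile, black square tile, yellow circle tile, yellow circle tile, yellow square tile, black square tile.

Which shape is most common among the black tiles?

square

Counts by shape (restricted to black tiles): square 5, circle 3, diamond 1.
The maximum is 5, held uniquely by square.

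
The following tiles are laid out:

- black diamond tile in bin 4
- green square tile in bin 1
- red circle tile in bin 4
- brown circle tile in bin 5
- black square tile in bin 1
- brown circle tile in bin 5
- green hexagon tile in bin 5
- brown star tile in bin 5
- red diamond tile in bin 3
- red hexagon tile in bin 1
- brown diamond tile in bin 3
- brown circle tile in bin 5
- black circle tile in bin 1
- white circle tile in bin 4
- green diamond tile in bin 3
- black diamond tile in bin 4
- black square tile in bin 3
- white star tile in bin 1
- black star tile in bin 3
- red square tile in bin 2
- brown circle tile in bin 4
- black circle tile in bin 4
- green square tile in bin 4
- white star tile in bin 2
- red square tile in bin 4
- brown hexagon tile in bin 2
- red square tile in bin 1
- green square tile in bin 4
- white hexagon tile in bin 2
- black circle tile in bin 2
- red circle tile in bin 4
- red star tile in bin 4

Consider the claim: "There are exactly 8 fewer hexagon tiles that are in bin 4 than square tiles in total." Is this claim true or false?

There are 0 hexagon tiles in bin 4.
There are 8 square tiles.
The claim requires 8 − 0 (= 8) to equal 8, which holds.

True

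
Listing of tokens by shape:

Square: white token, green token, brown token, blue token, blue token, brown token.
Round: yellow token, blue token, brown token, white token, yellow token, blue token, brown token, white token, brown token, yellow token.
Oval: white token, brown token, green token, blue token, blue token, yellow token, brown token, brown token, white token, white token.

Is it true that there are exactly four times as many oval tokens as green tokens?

False

|oval tokens| = 10.
|green tokens| = 2.
The claim requires 10 = 4 × 2 = 8, which does not hold.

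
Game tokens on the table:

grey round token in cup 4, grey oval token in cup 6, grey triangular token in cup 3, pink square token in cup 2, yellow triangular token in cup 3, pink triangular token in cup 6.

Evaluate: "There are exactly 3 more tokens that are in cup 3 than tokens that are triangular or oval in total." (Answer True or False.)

There are 2 tokens in cup 3.
There are 4 tokens that are triangular or oval.
The claim requires 2 − 4 (= -2) to equal 3, which does not hold.

False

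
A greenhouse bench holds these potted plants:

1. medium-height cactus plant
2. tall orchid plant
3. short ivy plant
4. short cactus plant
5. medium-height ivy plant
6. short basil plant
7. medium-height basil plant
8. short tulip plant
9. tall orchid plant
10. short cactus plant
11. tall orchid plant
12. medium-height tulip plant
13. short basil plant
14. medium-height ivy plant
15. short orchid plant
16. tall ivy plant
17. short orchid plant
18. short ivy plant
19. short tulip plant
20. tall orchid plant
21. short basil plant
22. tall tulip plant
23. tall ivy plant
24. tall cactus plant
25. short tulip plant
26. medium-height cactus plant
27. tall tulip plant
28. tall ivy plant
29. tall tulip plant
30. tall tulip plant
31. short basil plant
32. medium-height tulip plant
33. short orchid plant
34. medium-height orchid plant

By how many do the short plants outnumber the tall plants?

short plants: 14.
tall plants: 12.
14 − 12 = 2.

2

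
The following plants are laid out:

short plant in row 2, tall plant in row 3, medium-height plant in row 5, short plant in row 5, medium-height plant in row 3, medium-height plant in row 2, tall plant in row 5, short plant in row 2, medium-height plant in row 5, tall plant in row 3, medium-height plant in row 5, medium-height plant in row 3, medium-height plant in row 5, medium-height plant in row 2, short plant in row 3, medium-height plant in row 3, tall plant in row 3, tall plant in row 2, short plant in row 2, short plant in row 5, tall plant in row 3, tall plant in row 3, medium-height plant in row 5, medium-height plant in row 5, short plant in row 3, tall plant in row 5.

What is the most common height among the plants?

Counts by height: medium-height 11, tall 8, short 7.
The maximum is 11, held uniquely by medium-height.

medium-height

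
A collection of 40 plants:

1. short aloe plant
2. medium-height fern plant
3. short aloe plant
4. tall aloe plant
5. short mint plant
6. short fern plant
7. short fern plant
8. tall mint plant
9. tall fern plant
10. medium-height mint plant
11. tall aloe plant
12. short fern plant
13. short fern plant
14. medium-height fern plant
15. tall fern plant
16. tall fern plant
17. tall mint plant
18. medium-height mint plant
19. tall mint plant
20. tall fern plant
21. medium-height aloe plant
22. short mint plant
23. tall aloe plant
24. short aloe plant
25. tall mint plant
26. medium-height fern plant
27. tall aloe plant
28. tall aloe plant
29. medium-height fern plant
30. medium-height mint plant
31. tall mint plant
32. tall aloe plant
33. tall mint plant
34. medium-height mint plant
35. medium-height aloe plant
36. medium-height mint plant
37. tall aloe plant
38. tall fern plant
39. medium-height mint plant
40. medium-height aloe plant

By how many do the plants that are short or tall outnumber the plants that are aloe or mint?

plants that are short or tall: 27.
plants that are aloe or mint: 27.
27 − 27 = 0.

0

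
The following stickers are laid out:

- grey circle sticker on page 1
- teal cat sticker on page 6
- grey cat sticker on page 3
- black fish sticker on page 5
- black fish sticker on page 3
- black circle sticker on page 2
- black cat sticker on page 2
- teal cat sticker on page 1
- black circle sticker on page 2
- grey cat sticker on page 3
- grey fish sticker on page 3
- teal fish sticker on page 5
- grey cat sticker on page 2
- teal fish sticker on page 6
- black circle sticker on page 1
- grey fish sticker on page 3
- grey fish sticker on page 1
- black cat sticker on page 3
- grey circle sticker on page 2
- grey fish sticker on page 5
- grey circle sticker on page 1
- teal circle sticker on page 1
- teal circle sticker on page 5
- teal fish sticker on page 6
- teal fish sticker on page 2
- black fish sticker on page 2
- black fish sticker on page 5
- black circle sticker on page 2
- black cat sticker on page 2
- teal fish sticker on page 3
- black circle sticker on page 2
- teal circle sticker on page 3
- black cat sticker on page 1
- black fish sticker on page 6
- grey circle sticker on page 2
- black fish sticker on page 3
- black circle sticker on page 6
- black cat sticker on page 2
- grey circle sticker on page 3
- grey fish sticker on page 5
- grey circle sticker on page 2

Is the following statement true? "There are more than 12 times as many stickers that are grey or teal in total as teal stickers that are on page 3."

False

stickers that are grey or teal: 24.
teal stickers on page 3: 2.
The claim requires 24 > 12 × 2 = 24, which does not hold.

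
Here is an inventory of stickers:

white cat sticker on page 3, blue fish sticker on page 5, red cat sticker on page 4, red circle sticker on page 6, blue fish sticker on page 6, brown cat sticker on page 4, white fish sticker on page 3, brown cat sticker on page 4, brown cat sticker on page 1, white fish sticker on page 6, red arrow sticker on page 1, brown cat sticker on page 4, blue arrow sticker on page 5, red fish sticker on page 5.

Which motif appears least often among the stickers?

Counts by motif: cat 6, fish 5, arrow 2, circle 1.
The minimum is 1, held uniquely by circle.

circle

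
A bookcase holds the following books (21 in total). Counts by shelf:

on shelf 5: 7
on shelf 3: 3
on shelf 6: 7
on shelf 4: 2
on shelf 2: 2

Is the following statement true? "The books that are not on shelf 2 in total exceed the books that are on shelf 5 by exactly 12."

True

There are 19 books that are not on shelf 2.
There are 7 books on shelf 5.
The claim requires 19 − 7 (= 12) to equal 12, which holds.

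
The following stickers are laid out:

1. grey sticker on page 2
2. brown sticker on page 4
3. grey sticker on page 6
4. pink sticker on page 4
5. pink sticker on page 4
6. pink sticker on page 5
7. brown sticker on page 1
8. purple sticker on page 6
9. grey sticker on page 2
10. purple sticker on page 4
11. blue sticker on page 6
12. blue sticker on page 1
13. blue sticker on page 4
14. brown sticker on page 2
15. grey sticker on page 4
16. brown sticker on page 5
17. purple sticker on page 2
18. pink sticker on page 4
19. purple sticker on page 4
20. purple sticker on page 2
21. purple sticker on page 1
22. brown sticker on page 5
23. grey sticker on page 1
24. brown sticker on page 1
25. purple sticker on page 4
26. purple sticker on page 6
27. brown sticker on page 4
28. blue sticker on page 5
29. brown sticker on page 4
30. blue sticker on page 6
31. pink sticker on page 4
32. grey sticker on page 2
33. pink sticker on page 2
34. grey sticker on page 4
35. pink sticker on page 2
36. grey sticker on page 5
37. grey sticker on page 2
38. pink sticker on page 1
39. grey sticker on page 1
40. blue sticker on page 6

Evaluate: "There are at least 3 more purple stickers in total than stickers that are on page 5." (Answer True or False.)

True

purple stickers: 8.
stickers on page 5: 5.
The claim requires 8 − 5 = 3 ≥ 3, which holds.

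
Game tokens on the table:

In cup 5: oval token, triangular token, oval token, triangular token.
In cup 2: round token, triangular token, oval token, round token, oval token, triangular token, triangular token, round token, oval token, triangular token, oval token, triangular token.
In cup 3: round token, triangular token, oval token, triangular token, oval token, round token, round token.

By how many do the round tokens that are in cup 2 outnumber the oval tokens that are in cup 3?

1

round tokens in cup 2: 3.
oval tokens in cup 3: 2.
3 − 2 = 1.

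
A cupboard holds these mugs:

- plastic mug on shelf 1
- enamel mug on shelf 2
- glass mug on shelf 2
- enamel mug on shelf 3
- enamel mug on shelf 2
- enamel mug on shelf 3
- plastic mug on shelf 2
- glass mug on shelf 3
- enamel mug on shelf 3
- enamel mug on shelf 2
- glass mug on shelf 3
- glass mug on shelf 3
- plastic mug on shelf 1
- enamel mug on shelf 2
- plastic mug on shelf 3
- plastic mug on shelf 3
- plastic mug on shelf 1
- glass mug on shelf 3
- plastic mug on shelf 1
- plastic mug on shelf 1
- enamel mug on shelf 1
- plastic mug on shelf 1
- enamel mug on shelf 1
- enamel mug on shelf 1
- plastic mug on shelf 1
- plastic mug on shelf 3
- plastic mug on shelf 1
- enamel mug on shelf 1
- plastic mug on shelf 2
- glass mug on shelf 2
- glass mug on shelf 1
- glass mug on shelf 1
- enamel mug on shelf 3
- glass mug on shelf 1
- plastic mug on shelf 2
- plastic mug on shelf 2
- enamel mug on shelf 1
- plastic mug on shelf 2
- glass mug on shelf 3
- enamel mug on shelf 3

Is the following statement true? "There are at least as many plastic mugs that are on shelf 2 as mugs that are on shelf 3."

plastic mugs on shelf 2: 5.
mugs on shelf 3: 13.
The claim requires 5 ≥ 13, which does not hold.

False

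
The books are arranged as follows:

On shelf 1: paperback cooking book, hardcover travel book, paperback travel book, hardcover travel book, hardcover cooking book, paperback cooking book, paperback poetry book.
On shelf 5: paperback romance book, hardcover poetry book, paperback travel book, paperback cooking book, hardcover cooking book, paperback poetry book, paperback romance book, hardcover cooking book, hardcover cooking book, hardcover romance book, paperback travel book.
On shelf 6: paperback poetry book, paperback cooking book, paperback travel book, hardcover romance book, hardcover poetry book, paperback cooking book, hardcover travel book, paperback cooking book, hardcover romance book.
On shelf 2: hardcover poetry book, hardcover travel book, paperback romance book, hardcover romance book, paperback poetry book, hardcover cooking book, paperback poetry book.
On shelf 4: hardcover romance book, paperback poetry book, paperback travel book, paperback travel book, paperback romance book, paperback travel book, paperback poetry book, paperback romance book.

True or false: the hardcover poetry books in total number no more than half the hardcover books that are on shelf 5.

|hardcover poetry books| = 3.
|hardcover books on shelf 5| = 5.
The claim requires 2 × 3 = 6 ≤ 5, which does not hold.

False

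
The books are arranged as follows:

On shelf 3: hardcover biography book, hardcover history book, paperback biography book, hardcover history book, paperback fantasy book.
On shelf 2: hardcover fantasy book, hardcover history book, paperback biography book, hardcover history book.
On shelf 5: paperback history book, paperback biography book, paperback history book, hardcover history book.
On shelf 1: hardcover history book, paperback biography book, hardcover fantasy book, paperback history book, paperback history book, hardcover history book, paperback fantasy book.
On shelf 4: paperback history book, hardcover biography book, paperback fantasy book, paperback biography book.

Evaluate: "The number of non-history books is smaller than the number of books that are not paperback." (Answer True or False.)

non-history books: 12.
books that are not paperback: 11.
The claim requires 12 < 11, which does not hold.

False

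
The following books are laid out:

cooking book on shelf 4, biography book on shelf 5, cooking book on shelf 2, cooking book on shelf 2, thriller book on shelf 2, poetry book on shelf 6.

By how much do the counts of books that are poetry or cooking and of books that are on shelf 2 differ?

1

books that are poetry or cooking: 4. books on shelf 2: 3.
|4 − 3| = 4 − 3 = 1.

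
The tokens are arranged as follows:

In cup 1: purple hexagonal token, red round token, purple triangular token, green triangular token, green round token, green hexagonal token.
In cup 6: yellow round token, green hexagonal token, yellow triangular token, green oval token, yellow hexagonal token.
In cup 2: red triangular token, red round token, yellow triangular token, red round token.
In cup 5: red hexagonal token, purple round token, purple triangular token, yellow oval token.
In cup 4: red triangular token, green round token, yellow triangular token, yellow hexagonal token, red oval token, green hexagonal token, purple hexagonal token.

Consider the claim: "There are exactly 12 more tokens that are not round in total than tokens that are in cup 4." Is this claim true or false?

tokens that are not round: 19.
tokens in cup 4: 7.
The claim requires 19 − 7 (= 12) to equal 12, which holds.

True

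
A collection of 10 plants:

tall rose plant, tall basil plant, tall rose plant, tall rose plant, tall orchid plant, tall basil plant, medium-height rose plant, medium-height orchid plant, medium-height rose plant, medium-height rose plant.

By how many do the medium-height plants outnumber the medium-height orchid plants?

3

medium-height plants: 4.
medium-height orchid plants: 1.
4 − 1 = 3.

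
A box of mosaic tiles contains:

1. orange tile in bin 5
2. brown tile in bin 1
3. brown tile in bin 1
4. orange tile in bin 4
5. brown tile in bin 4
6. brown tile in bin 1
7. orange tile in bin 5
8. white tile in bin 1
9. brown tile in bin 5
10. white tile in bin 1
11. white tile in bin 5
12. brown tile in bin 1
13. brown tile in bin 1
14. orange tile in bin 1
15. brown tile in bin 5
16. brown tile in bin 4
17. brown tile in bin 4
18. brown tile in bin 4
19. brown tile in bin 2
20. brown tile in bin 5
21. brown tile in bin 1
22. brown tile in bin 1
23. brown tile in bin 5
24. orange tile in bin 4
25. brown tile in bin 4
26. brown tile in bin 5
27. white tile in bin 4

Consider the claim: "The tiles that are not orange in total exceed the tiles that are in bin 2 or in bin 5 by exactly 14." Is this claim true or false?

False

tiles that are not orange: 22.
tiles in bin 2 or in bin 5: 9.
The claim requires 22 − 9 (= 13) to equal 14, which does not hold.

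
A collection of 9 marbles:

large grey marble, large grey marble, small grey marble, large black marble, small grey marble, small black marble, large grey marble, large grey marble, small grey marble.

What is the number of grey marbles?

7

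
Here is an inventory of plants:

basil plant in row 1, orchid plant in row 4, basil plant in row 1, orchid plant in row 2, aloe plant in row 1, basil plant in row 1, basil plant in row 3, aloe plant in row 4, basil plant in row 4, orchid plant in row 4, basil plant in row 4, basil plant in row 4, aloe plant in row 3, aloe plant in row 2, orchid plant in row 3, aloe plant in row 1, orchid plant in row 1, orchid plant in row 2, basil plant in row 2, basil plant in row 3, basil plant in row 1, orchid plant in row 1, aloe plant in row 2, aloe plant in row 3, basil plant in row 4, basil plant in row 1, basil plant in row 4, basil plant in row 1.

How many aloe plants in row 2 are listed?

2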